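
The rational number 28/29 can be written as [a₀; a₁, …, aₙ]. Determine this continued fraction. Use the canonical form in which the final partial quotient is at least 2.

[0; 1, 28]

28 ÷ 29 → quotient 0, remainder 28
29 ÷ 28 → quotient 1, remainder 1
28 ÷ 1 → quotient 28, remainder 0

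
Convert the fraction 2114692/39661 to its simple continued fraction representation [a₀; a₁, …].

Repeatedly divide and take the remainder:
2114692 ÷ 39661 → quotient 53, remainder 12659
39661 ÷ 12659 → quotient 3, remainder 1684
12659 ÷ 1684 → quotient 7, remainder 871
1684 ÷ 871 → quotient 1, remainder 813
871 ÷ 813 → quotient 1, remainder 58
813 ÷ 58 → quotient 14, remainder 1
58 ÷ 1 → quotient 58, remainder 0

[53; 3, 7, 1, 1, 14, 58]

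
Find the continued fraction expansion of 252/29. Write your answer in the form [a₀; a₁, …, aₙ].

252 ÷ 29 → quotient 8, remainder 20
29 ÷ 20 → quotient 1, remainder 9
20 ÷ 9 → quotient 2, remainder 2
9 ÷ 2 → quotient 4, remainder 1
2 ÷ 1 → quotient 2, remainder 0

[8; 1, 2, 4, 2]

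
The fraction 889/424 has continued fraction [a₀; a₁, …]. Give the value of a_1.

10

Apply division with remainder until the remainder is 0:
⌊889/424⌋ = 2, remainder 41
⌊424/41⌋ = 10, remainder 14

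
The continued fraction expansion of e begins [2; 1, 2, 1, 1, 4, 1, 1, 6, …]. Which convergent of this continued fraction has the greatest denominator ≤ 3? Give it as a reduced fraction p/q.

8/3

a_0 = 2: 2/1  (≤ bound)
a_1 = 1: 3/1  (≤ bound)
a_2 = 2: 8/3  (≤ bound)
a_3 = 1: 11/4  (> 3, stop)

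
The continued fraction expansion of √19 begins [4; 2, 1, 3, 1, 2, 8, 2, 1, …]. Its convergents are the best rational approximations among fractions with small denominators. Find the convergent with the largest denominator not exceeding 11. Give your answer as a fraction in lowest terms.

a_0 = 4: 4/1  (≤ bound)
a_1 = 2: 9/2  (≤ bound)
a_2 = 1: 13/3  (≤ bound)
a_3 = 3: 48/11  (≤ bound)
a_4 = 1: 61/14  (> 11, stop)

48/11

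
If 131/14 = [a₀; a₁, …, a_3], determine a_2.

Apply division with remainder until the remainder is 0:
⌊131/14⌋ = 9, remainder 5
⌊14/5⌋ = 2, remainder 4
⌊5/4⌋ = 1, remainder 1

1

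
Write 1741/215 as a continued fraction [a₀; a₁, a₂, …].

[8; 10, 4, 5]

Apply division with remainder until the remainder is 0:
1741 = 8·215 + 21, so a_0 = 8
215 = 10·21 + 5, so a_1 = 10
21 = 4·5 + 1, so a_2 = 4
5 = 5·1 + 0, so a_3 = 5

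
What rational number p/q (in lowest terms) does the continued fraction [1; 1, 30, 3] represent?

185/94

Use the convergent recurrence hₖ = aₖ·hₖ₋₁ + hₖ₋₂ (and likewise for the denominators kₖ):
a_0 = 1: 1/1
a_1 = 1: 2/1
a_2 = 30: 61/31
a_3 = 3: 185/94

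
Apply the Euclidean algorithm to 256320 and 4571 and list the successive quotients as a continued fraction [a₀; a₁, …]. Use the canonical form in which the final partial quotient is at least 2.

256320 = 56·4571 + 344, so a_0 = 56
4571 = 13·344 + 99, so a_1 = 13
344 = 3·99 + 47, so a_2 = 3
99 = 2·47 + 5, so a_3 = 2
47 = 9·5 + 2, so a_4 = 9
5 = 2·2 + 1, so a_5 = 2
2 = 2·1 + 0, so a_6 = 2

[56; 13, 3, 2, 9, 2, 2]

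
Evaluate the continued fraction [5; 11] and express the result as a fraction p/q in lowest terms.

56/11

Build up convergents one term at a time:
a_0 = 5: 5/1
a_1 = 11: 56/11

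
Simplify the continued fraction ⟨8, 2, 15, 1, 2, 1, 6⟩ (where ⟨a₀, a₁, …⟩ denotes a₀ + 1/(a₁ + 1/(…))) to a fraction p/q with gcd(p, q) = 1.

7441/877

Start with 6.
1 + 1/(6/1) = 1 + 1/6 = 7/6
2 + 1/(7/6) = 2 + 6/7 = 20/7
1 + 1/(20/7) = 1 + 7/20 = 27/20
15 + 1/(27/20) = 15 + 20/27 = 425/27
2 + 1/(425/27) = 2 + 27/425 = 877/425
8 + 1/(877/425) = 8 + 425/877 = 7441/877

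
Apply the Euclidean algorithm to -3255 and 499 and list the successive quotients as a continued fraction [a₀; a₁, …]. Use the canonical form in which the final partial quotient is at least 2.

Run the Euclidean algorithm, recording each quotient:
⌊-3255/499⌋ = -7, remainder 238
⌊499/238⌋ = 2, remainder 23
⌊238/23⌋ = 10, remainder 8
⌊23/8⌋ = 2, remainder 7
⌊8/7⌋ = 1, remainder 1
⌊7/1⌋ = 7, remainder 0

[-7; 2, 10, 2, 1, 7]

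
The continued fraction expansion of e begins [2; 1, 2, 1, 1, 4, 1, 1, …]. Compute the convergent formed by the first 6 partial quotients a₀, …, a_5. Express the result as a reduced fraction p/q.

Starting at the tail and folding back:
Start with 4.
1 + 1/(4/1) = 1 + 1/4 = 5/4
1 + 1/(5/4) = 1 + 4/5 = 9/5
2 + 1/(9/5) = 2 + 5/9 = 23/9
1 + 1/(23/9) = 1 + 9/23 = 32/23
2 + 1/(32/23) = 2 + 23/32 = 87/32

87/32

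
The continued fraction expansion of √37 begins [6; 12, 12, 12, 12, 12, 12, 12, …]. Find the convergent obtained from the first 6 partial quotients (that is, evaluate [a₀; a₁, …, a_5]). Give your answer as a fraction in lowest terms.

Start with 12.
12 + 1/(12/1) = 12 + 1/12 = 145/12
12 + 1/(145/12) = 12 + 12/145 = 1752/145
12 + 1/(1752/145) = 12 + 145/1752 = 21169/1752
12 + 1/(21169/1752) = 12 + 1752/21169 = 255780/21169
6 + 1/(255780/21169) = 6 + 21169/255780 = 1555849/255780

1555849/255780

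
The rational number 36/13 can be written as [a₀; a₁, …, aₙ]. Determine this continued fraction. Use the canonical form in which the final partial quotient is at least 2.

[2; 1, 3, 3]

Repeatedly divide and take the remainder:
⌊36/13⌋ = 2, remainder 10
⌊13/10⌋ = 1, remainder 3
⌊10/3⌋ = 3, remainder 1
⌊3/1⌋ = 3, remainder 0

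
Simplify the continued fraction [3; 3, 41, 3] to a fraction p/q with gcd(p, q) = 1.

Work from the innermost term outward:
Start with 3.
41 + 1/(3/1) = 41 + 1/3 = 124/3
3 + 1/(124/3) = 3 + 3/124 = 375/124
3 + 1/(375/124) = 3 + 124/375 = 1249/375

1249/375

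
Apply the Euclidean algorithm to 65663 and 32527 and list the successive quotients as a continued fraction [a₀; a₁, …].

65663 = 2·32527 + 609, so a_0 = 2
32527 = 53·609 + 250, so a_1 = 53
609 = 2·250 + 109, so a_2 = 2
250 = 2·109 + 32, so a_3 = 2
109 = 3·32 + 13, so a_4 = 3
32 = 2·13 + 6, so a_5 = 2
13 = 2·6 + 1, so a_6 = 2
6 = 6·1 + 0, so a_7 = 6

[2; 53, 2, 2, 3, 2, 2, 6]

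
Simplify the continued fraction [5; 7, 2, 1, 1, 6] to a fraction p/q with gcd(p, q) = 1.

1253/244

a_0 = 5: 5/1
a_1 = 7: 36/7
a_2 = 2: 77/15
a_3 = 1: 113/22
a_4 = 1: 190/37
a_5 = 6: 1253/244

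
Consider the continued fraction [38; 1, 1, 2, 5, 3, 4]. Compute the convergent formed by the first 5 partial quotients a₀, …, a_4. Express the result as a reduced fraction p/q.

1042/27

Starting at the tail and folding back:
Start with 5.
2 + 1/(5/1) = 2 + 1/5 = 11/5
1 + 1/(11/5) = 1 + 5/11 = 16/11
1 + 1/(16/11) = 1 + 11/16 = 27/16
38 + 1/(27/16) = 38 + 16/27 = 1042/27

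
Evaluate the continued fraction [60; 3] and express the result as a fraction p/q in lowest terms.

a_0 = 60: 60/1
a_1 = 3: 181/3

181/3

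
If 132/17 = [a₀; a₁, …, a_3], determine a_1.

132 = 7·17 + 13, so a_0 = 7
17 = 1·13 + 4, so a_1 = 1

1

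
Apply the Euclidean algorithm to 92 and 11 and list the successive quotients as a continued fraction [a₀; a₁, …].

[8; 2, 1, 3]

92 ÷ 11 → quotient 8, remainder 4
11 ÷ 4 → quotient 2, remainder 3
4 ÷ 3 → quotient 1, remainder 1
3 ÷ 1 → quotient 3, remainder 0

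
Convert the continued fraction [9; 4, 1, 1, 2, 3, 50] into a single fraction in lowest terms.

Start with 50.
3 + 1/(50/1) = 3 + 1/50 = 151/50
2 + 1/(151/50) = 2 + 50/151 = 352/151
1 + 1/(352/151) = 1 + 151/352 = 503/352
1 + 1/(503/352) = 1 + 352/503 = 855/503
4 + 1/(855/503) = 4 + 503/855 = 3923/855
9 + 1/(3923/855) = 9 + 855/3923 = 36162/3923

36162/3923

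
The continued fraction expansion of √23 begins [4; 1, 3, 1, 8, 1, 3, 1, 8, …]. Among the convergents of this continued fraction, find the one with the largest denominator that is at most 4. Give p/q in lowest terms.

19/4

List convergents until the denominator exceeds the bound:
a_0 = 4: 4/1  (≤ bound)
a_1 = 1: 5/1  (≤ bound)
a_2 = 3: 19/4  (≤ bound)
a_3 = 1: 24/5  (> 4, stop)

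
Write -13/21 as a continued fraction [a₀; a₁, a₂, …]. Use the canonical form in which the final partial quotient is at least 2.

-13 = -1·21 + 8, so a_0 = -1
21 = 2·8 + 5, so a_1 = 2
8 = 1·5 + 3, so a_2 = 1
5 = 1·3 + 2, so a_3 = 1
3 = 1·2 + 1, so a_4 = 1
2 = 2·1 + 0, so a_5 = 2

[-1; 2, 1, 1, 1, 2]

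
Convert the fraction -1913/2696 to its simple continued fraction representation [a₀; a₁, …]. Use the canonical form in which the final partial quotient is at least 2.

[-1; 3, 2, 3, 1, 8, 1, 8]

-1913 = -1·2696 + 783, so a_0 = -1
2696 = 3·783 + 347, so a_1 = 3
783 = 2·347 + 89, so a_2 = 2
347 = 3·89 + 80, so a_3 = 3
89 = 1·80 + 9, so a_4 = 1
80 = 8·9 + 8, so a_5 = 8
9 = 1·8 + 1, so a_6 = 1
8 = 8·1 + 0, so a_7 = 8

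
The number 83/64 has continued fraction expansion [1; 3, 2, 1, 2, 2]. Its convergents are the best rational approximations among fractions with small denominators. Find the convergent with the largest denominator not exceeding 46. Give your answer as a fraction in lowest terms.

35/27

List convergents until the denominator exceeds the bound:
a_0 = 1: 1/1  (≤ bound)
a_1 = 3: 4/3  (≤ bound)
a_2 = 2: 9/7  (≤ bound)
a_3 = 1: 13/10  (≤ bound)
a_4 = 2: 35/27  (≤ bound)
a_5 = 2: 83/64  (> 46, stop)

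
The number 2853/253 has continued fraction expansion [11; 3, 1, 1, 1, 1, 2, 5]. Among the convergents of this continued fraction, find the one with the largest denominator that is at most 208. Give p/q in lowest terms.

a_0 = 11: 11/1  (≤ bound)
a_1 = 3: 34/3  (≤ bound)
a_2 = 1: 45/4  (≤ bound)
a_3 = 1: 79/7  (≤ bound)
a_4 = 1: 124/11  (≤ bound)
a_5 = 1: 203/18  (≤ bound)
a_6 = 2: 530/47  (≤ bound)
a_7 = 5: 2853/253  (> 208, stop)

530/47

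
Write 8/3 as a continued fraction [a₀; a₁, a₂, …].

⌊8/3⌋ = 2, remainder 2
⌊3/2⌋ = 1, remainder 1
⌊2/1⌋ = 2, remainder 0

[2; 1, 2]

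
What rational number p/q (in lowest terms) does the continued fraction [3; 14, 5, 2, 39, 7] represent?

132772/43241

Start with 7.
39 + 1/(7/1) = 39 + 1/7 = 274/7
2 + 1/(274/7) = 2 + 7/274 = 555/274
5 + 1/(555/274) = 5 + 274/555 = 3049/555
14 + 1/(3049/555) = 14 + 555/3049 = 43241/3049
3 + 1/(43241/3049) = 3 + 3049/43241 = 132772/43241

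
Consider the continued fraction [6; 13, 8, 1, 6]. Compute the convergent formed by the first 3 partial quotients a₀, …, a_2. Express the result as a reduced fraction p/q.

638/105

Compute successive convergents:
a_0 = 6: 6/1
a_1 = 13: 79/13
a_2 = 8: 638/105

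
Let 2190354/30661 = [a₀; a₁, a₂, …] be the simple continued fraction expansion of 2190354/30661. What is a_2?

Run the Euclidean algorithm, recording each quotient:
2190354 ÷ 30661 → quotient 71, remainder 13423
30661 ÷ 13423 → quotient 2, remainder 3815
13423 ÷ 3815 → quotient 3, remainder 1978

3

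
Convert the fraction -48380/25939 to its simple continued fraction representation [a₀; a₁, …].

[-2; 7, 2, 2, 2, 4, 1, 53]

Apply division with remainder until the remainder is 0:
⌊-48380/25939⌋ = -2, remainder 3498
⌊25939/3498⌋ = 7, remainder 1453
⌊3498/1453⌋ = 2, remainder 592
⌊1453/592⌋ = 2, remainder 269
⌊592/269⌋ = 2, remainder 54
⌊269/54⌋ = 4, remainder 53
⌊54/53⌋ = 1, remainder 1
⌊53/1⌋ = 53, remainder 0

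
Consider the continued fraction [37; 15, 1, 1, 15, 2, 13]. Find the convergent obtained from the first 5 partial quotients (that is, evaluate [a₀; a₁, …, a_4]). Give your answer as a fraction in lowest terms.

Start with 15.
1 + 1/(15/1) = 1 + 1/15 = 16/15
1 + 1/(16/15) = 1 + 15/16 = 31/16
15 + 1/(31/16) = 15 + 16/31 = 481/31
37 + 1/(481/31) = 37 + 31/481 = 17828/481

17828/481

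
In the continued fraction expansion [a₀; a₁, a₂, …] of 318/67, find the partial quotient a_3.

⌊318/67⌋ = 4, remainder 50
⌊67/50⌋ = 1, remainder 17
⌊50/17⌋ = 2, remainder 16
⌊17/16⌋ = 1, remainder 1

1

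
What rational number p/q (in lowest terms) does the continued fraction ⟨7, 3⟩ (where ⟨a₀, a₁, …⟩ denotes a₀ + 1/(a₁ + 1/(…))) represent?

Collapse the nested fraction from the inside out:
Start with 3.
7 + 1/(3/1) = 7 + 1/3 = 22/3

22/3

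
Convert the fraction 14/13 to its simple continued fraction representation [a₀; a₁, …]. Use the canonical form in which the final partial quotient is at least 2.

[1; 13]

14 ÷ 13 → quotient 1, remainder 1
13 ÷ 1 → quotient 13, remainder 0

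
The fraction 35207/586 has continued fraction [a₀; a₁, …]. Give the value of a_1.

12

Run the Euclidean algorithm, recording each quotient:
35207 ÷ 586 → quotient 60, remainder 47
586 ÷ 47 → quotient 12, remainder 22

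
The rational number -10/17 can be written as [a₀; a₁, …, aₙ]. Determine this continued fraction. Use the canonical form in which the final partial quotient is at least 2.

[-1; 2, 2, 3]

-10 ÷ 17 → quotient -1, remainder 7
17 ÷ 7 → quotient 2, remainder 3
7 ÷ 3 → quotient 2, remainder 1
3 ÷ 1 → quotient 3, remainder 0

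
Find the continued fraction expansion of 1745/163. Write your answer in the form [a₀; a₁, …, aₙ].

[10; 1, 2, 2, 1, 1, 9]

Repeatedly divide and take the remainder:
1745 ÷ 163 → quotient 10, remainder 115
163 ÷ 115 → quotient 1, remainder 48
115 ÷ 48 → quotient 2, remainder 19
48 ÷ 19 → quotient 2, remainder 10
19 ÷ 10 → quotient 1, remainder 9
10 ÷ 9 → quotient 1, remainder 1
9 ÷ 1 → quotient 9, remainder 0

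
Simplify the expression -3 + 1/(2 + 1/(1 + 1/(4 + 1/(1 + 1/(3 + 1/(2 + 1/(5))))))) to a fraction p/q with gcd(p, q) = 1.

-2117/800

Starting at the tail and folding back:
Start with 5.
2 + 1/(5/1) = 2 + 1/5 = 11/5
3 + 1/(11/5) = 3 + 5/11 = 38/11
1 + 1/(38/11) = 1 + 11/38 = 49/38
4 + 1/(49/38) = 4 + 38/49 = 234/49
1 + 1/(234/49) = 1 + 49/234 = 283/234
2 + 1/(283/234) = 2 + 234/283 = 800/283
-3 + 1/(800/283) = -3 + 283/800 = -2117/800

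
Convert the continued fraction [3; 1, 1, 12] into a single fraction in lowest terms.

Starting at the tail and folding back:
Start with 12.
1 + 1/(12/1) = 1 + 1/12 = 13/12
1 + 1/(13/12) = 1 + 12/13 = 25/13
3 + 1/(25/13) = 3 + 13/25 = 88/25

88/25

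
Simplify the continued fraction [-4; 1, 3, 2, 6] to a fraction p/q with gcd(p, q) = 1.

a_0 = -4: -4/1
a_1 = 1: -3/1
a_2 = 3: -13/4
a_3 = 2: -29/9
a_4 = 6: -187/58

-187/58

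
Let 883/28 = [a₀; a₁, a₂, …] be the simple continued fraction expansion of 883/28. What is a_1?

883 ÷ 28 → quotient 31, remainder 15
28 ÷ 15 → quotient 1, remainder 13

1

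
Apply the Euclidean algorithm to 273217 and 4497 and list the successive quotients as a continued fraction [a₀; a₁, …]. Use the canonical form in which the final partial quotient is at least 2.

Apply division with remainder until the remainder is 0:
273217 = 60·4497 + 3397, so a_0 = 60
4497 = 1·3397 + 1100, so a_1 = 1
3397 = 3·1100 + 97, so a_2 = 3
1100 = 11·97 + 33, so a_3 = 11
97 = 2·33 + 31, so a_4 = 2
33 = 1·31 + 2, so a_5 = 1
31 = 15·2 + 1, so a_6 = 15
2 = 2·1 + 0, so a_7 = 2

[60; 1, 3, 11, 2, 1, 15, 2]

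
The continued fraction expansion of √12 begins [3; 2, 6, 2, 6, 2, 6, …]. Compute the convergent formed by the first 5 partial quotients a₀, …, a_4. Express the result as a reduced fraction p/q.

627/181

Start with 6.
2 + 1/(6/1) = 2 + 1/6 = 13/6
6 + 1/(13/6) = 6 + 6/13 = 84/13
2 + 1/(84/13) = 2 + 13/84 = 181/84
3 + 1/(181/84) = 3 + 84/181 = 627/181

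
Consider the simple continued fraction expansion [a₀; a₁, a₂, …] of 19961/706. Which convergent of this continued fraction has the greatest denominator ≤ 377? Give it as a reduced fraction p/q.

a_0 = 28: 28/1  (≤ bound)
a_1 = 3: 85/3  (≤ bound)
a_2 = 1: 113/4  (≤ bound)
a_3 = 1: 198/7  (≤ bound)
a_4 = 1: 311/11  (≤ bound)
a_5 = 12: 3930/139  (≤ bound)
a_6 = 5: 19961/706  (> 377, stop)

3930/139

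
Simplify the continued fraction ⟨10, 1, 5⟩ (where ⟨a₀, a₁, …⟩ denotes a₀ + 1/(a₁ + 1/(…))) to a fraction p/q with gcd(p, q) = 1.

65/6

Start with 5.
1 + 1/(5/1) = 1 + 1/5 = 6/5
10 + 1/(6/5) = 10 + 5/6 = 65/6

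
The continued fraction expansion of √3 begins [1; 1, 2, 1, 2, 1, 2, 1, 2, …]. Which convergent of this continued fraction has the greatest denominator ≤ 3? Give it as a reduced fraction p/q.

List convergents until the denominator exceeds the bound:
a_0 = 1: 1/1  (≤ bound)
a_1 = 1: 2/1  (≤ bound)
a_2 = 2: 5/3  (≤ bound)
a_3 = 1: 7/4  (> 3, stop)

5/3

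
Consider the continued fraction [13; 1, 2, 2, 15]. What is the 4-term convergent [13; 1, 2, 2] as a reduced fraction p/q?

Start with 2.
2 + 1/(2/1) = 2 + 1/2 = 5/2
1 + 1/(5/2) = 1 + 2/5 = 7/5
13 + 1/(7/5) = 13 + 5/7 = 96/7

96/7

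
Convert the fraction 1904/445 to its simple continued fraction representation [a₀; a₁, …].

[4; 3, 1, 1, 2, 3, 7]

⌊1904/445⌋ = 4, remainder 124
⌊445/124⌋ = 3, remainder 73
⌊124/73⌋ = 1, remainder 51
⌊73/51⌋ = 1, remainder 22
⌊51/22⌋ = 2, remainder 7
⌊22/7⌋ = 3, remainder 1
⌊7/1⌋ = 7, remainder 0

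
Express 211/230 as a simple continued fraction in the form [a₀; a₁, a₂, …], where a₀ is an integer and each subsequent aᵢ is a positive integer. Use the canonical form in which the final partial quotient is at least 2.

211 ÷ 230 → quotient 0, remainder 211
230 ÷ 211 → quotient 1, remainder 19
211 ÷ 19 → quotient 11, remainder 2
19 ÷ 2 → quotient 9, remainder 1
2 ÷ 1 → quotient 2, remainder 0

[0; 1, 11, 9, 2]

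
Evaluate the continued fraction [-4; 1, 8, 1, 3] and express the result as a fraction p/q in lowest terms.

Build up convergents one term at a time:
a_0 = -4: -4/1
a_1 = 1: -3/1
a_2 = 8: -28/9
a_3 = 1: -31/10
a_4 = 3: -121/39

-121/39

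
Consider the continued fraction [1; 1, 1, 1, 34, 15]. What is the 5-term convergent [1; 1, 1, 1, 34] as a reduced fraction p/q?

173/104

a_0 = 1: 1/1
a_1 = 1: 2/1
a_2 = 1: 3/2
a_3 = 1: 5/3
a_4 = 34: 173/104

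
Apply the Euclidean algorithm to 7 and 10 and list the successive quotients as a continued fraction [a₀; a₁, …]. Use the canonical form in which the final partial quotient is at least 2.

[0; 1, 2, 3]

Run the Euclidean algorithm, recording each quotient:
⌊7/10⌋ = 0, remainder 7
⌊10/7⌋ = 1, remainder 3
⌊7/3⌋ = 2, remainder 1
⌊3/1⌋ = 3, remainder 0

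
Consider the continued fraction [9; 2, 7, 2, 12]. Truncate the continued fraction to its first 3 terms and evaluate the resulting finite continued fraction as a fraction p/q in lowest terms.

Compute successive convergents:
a_0 = 9: 9/1
a_1 = 2: 19/2
a_2 = 7: 142/15

142/15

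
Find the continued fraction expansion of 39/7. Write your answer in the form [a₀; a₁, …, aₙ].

[5; 1, 1, 3]

⌊39/7⌋ = 5, remainder 4
⌊7/4⌋ = 1, remainder 3
⌊4/3⌋ = 1, remainder 1
⌊3/1⌋ = 3, remainder 0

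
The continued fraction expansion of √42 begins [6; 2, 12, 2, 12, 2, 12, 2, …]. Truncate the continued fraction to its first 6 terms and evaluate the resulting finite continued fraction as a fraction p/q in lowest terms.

8749/1350

Compute successive convergents:
a_0 = 6: 6/1
a_1 = 2: 13/2
a_2 = 12: 162/25
a_3 = 2: 337/52
a_4 = 12: 4206/649
a_5 = 2: 8749/1350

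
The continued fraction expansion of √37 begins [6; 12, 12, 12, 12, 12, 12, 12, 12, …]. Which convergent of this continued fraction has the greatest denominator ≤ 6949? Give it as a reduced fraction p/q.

10657/1752

a_0 = 6: 6/1  (≤ bound)
a_1 = 12: 73/12  (≤ bound)
a_2 = 12: 882/145  (≤ bound)
a_3 = 12: 10657/1752  (≤ bound)
a_4 = 12: 128766/21169  (> 6949, stop)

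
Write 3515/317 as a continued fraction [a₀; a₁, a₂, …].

⌊3515/317⌋ = 11, remainder 28
⌊317/28⌋ = 11, remainder 9
⌊28/9⌋ = 3, remainder 1
⌊9/1⌋ = 9, remainder 0

[11; 11, 3, 9]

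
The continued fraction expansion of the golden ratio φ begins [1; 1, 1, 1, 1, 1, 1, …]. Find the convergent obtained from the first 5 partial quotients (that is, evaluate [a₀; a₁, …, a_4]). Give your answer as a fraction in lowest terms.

8/5

Start with 1.
1 + 1/(1/1) = 1 + 1/1 = 2/1
1 + 1/(2/1) = 1 + 1/2 = 3/2
1 + 1/(3/2) = 1 + 2/3 = 5/3
1 + 1/(5/3) = 1 + 3/5 = 8/5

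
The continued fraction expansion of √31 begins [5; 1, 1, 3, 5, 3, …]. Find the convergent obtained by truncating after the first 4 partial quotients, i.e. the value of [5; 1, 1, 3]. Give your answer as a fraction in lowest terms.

39/7

Work from the innermost term outward:
Start with 3.
1 + 1/(3/1) = 1 + 1/3 = 4/3
1 + 1/(4/3) = 1 + 3/4 = 7/4
5 + 1/(7/4) = 5 + 4/7 = 39/7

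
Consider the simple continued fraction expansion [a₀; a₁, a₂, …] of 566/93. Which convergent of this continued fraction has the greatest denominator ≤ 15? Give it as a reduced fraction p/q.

73/12

a_0 = 6: 6/1  (≤ bound)
a_1 = 11: 67/11  (≤ bound)
a_2 = 1: 73/12  (≤ bound)
a_3 = 1: 140/23  (> 15, stop)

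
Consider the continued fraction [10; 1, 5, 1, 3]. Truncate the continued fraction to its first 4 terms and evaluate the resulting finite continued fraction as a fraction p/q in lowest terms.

76/7

Collapse the nested fraction from the inside out:
Start with 1.
5 + 1/(1/1) = 5 + 1/1 = 6/1
1 + 1/(6/1) = 1 + 1/6 = 7/6
10 + 1/(7/6) = 10 + 6/7 = 76/7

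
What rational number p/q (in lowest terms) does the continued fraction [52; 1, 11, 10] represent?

Collapse the nested fraction from the inside out:
Start with 10.
11 + 1/(10/1) = 11 + 1/10 = 111/10
1 + 1/(111/10) = 1 + 10/111 = 121/111
52 + 1/(121/111) = 52 + 111/121 = 6403/121

6403/121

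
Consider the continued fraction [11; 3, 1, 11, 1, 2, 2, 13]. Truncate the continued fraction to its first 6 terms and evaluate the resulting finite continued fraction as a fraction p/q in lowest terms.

1677/149

Start with 2.
1 + 1/(2/1) = 1 + 1/2 = 3/2
11 + 1/(3/2) = 11 + 2/3 = 35/3
1 + 1/(35/3) = 1 + 3/35 = 38/35
3 + 1/(38/35) = 3 + 35/38 = 149/38
11 + 1/(149/38) = 11 + 38/149 = 1677/149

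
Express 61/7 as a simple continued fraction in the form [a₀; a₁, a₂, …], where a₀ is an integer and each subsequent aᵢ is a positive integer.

[8; 1, 2, 2]

61 = 8·7 + 5, so a_0 = 8
7 = 1·5 + 2, so a_1 = 1
5 = 2·2 + 1, so a_2 = 2
2 = 2·1 + 0, so a_3 = 2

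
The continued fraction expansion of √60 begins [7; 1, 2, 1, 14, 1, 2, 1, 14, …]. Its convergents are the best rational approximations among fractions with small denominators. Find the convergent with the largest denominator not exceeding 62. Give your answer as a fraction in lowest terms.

457/59

a_0 = 7: 7/1  (≤ bound)
a_1 = 1: 8/1  (≤ bound)
a_2 = 2: 23/3  (≤ bound)
a_3 = 1: 31/4  (≤ bound)
a_4 = 14: 457/59  (≤ bound)
a_5 = 1: 488/63  (> 62, stop)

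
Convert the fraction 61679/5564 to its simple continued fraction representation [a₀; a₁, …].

[11; 11, 1, 2, 2, 33, 2]

⌊61679/5564⌋ = 11, remainder 475
⌊5564/475⌋ = 11, remainder 339
⌊475/339⌋ = 1, remainder 136
⌊339/136⌋ = 2, remainder 67
⌊136/67⌋ = 2, remainder 2
⌊67/2⌋ = 33, remainder 1
⌊2/1⌋ = 2, remainder 0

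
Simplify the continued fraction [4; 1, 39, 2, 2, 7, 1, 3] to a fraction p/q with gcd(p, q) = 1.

a_0 = 4: 4/1
a_1 = 1: 5/1
a_2 = 39: 199/40
a_3 = 2: 403/81
a_4 = 2: 1005/202
a_5 = 7: 7438/1495
a_6 = 1: 8443/1697
a_7 = 3: 32767/6586

32767/6586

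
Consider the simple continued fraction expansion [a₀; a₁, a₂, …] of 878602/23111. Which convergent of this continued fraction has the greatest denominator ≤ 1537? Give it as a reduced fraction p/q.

List convergents until the denominator exceeds the bound:
a_0 = 38: 38/1  (≤ bound)
a_1 = 60: 2281/60  (≤ bound)
a_2 = 5: 11443/301  (≤ bound)
a_3 = 2: 25167/662  (≤ bound)
a_4 = 2: 61777/1625  (> 1537, stop)

25167/662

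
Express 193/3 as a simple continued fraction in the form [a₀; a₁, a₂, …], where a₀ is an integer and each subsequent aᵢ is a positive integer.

Run the Euclidean algorithm, recording each quotient:
193 = 64·3 + 1, so a_0 = 64
3 = 3·1 + 0, so a_1 = 3

[64; 3]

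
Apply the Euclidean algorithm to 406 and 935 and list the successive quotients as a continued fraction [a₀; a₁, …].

406 ÷ 935 → quotient 0, remainder 406
935 ÷ 406 → quotient 2, remainder 123
406 ÷ 123 → quotient 3, remainder 37
123 ÷ 37 → quotient 3, remainder 12
37 ÷ 12 → quotient 3, remainder 1
12 ÷ 1 → quotient 12, remainder 0

[0; 2, 3, 3, 3, 12]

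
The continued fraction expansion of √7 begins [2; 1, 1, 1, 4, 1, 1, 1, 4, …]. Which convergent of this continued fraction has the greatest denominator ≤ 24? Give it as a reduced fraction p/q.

45/17

List convergents until the denominator exceeds the bound:
a_0 = 2: 2/1  (≤ bound)
a_1 = 1: 3/1  (≤ bound)
a_2 = 1: 5/2  (≤ bound)
a_3 = 1: 8/3  (≤ bound)
a_4 = 4: 37/14  (≤ bound)
a_5 = 1: 45/17  (≤ bound)
a_6 = 1: 82/31  (> 24, stop)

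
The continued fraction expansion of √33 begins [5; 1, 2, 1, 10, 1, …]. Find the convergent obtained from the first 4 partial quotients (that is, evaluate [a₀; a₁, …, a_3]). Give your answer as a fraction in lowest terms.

23/4

Build up convergents one term at a time:
a_0 = 5: 5/1
a_1 = 1: 6/1
a_2 = 2: 17/3
a_3 = 1: 23/4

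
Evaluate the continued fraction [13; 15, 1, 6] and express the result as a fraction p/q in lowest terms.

1450/111

Use the convergent recurrence hₖ = aₖ·hₖ₋₁ + hₖ₋₂ (and likewise for the denominators kₖ):
a_0 = 13: 13/1
a_1 = 15: 196/15
a_2 = 1: 209/16
a_3 = 6: 1450/111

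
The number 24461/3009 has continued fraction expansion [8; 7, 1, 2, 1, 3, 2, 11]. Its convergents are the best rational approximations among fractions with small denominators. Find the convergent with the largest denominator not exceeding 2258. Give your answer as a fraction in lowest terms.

a_0 = 8: 8/1  (≤ bound)
a_1 = 7: 57/7  (≤ bound)
a_2 = 1: 65/8  (≤ bound)
a_3 = 2: 187/23  (≤ bound)
a_4 = 1: 252/31  (≤ bound)
a_5 = 3: 943/116  (≤ bound)
a_6 = 2: 2138/263  (≤ bound)
a_7 = 11: 24461/3009  (> 2258, stop)

2138/263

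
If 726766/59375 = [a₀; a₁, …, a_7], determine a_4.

1

Repeatedly divide and take the remainder:
⌊726766/59375⌋ = 12, remainder 14266
⌊59375/14266⌋ = 4, remainder 2311
⌊14266/2311⌋ = 6, remainder 400
⌊2311/400⌋ = 5, remainder 311
⌊400/311⌋ = 1, remainder 89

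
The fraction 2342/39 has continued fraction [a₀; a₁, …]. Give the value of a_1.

2342 = 60·39 + 2, so a_0 = 60
39 = 19·2 + 1, so a_1 = 19

19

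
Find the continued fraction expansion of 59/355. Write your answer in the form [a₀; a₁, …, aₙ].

⌊59/355⌋ = 0, remainder 59
⌊355/59⌋ = 6, remainder 1
⌊59/1⌋ = 59, remainder 0

[0; 6, 59]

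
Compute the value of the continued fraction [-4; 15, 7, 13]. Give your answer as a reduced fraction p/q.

-5480/1393

Work from the innermost term outward:
Start with 13.
7 + 1/(13/1) = 7 + 1/13 = 92/13
15 + 1/(92/13) = 15 + 13/92 = 1393/92
-4 + 1/(1393/92) = -4 + 92/1393 = -5480/1393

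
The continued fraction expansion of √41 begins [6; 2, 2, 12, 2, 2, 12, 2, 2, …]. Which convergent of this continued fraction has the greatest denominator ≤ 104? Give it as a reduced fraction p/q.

a_0 = 6: 6/1  (≤ bound)
a_1 = 2: 13/2  (≤ bound)
a_2 = 2: 32/5  (≤ bound)
a_3 = 12: 397/62  (≤ bound)
a_4 = 2: 826/129  (> 104, stop)

397/62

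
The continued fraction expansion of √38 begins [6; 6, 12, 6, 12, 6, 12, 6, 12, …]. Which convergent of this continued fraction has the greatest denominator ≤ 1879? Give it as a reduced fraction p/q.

2737/444

a_0 = 6: 6/1  (≤ bound)
a_1 = 6: 37/6  (≤ bound)
a_2 = 12: 450/73  (≤ bound)
a_3 = 6: 2737/444  (≤ bound)
a_4 = 12: 33294/5401  (> 1879, stop)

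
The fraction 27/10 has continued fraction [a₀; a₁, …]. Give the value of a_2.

2

27 = 2·10 + 7, so a_0 = 2
10 = 1·7 + 3, so a_1 = 1
7 = 2·3 + 1, so a_2 = 2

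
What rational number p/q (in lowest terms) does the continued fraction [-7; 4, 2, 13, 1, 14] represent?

-13154/1941

a_0 = -7: -7/1
a_1 = 4: -27/4
a_2 = 2: -61/9
a_3 = 13: -820/121
a_4 = 1: -881/130
a_5 = 14: -13154/1941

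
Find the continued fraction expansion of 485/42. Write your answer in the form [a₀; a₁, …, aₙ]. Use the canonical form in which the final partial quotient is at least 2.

[11; 1, 1, 4, 1, 3]

Apply division with remainder until the remainder is 0:
⌊485/42⌋ = 11, remainder 23
⌊42/23⌋ = 1, remainder 19
⌊23/19⌋ = 1, remainder 4
⌊19/4⌋ = 4, remainder 3
⌊4/3⌋ = 1, remainder 1
⌊3/1⌋ = 3, remainder 0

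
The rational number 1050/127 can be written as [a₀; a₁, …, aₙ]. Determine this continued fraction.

[8; 3, 1, 2, 1, 3, 2]

⌊1050/127⌋ = 8, remainder 34
⌊127/34⌋ = 3, remainder 25
⌊34/25⌋ = 1, remainder 9
⌊25/9⌋ = 2, remainder 7
⌊9/7⌋ = 1, remainder 2
⌊7/2⌋ = 3, remainder 1
⌊2/1⌋ = 2, remainder 0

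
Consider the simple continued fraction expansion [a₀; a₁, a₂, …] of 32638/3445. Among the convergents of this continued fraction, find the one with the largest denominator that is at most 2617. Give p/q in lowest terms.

10393/1097

a_0 = 9: 9/1  (≤ bound)
a_1 = 2: 19/2  (≤ bound)
a_2 = 9: 180/19  (≤ bound)
a_3 = 8: 1459/154  (≤ bound)
a_4 = 7: 10393/1097  (≤ bound)
a_5 = 3: 32638/3445  (> 2617, stop)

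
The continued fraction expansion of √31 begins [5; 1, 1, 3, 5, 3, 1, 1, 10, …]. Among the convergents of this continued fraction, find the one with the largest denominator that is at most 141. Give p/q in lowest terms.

657/118

a_0 = 5: 5/1  (≤ bound)
a_1 = 1: 6/1  (≤ bound)
a_2 = 1: 11/2  (≤ bound)
a_3 = 3: 39/7  (≤ bound)
a_4 = 5: 206/37  (≤ bound)
a_5 = 3: 657/118  (≤ bound)
a_6 = 1: 863/155  (> 141, stop)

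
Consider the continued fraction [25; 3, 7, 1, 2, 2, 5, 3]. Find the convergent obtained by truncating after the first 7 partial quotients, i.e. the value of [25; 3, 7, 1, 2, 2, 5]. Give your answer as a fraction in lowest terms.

Start with 5.
2 + 1/(5/1) = 2 + 1/5 = 11/5
2 + 1/(11/5) = 2 + 5/11 = 27/11
1 + 1/(27/11) = 1 + 11/27 = 38/27
7 + 1/(38/27) = 7 + 27/38 = 293/38
3 + 1/(293/38) = 3 + 38/293 = 917/293
25 + 1/(917/293) = 25 + 293/917 = 23218/917

23218/917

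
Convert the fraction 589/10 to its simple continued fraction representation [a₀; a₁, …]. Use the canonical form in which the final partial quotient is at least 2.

[58; 1, 9]

589 ÷ 10 → quotient 58, remainder 9
10 ÷ 9 → quotient 1, remainder 1
9 ÷ 1 → quotient 9, remainder 0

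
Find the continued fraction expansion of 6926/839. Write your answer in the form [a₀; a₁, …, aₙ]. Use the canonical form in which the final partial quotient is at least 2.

6926 ÷ 839 → quotient 8, remainder 214
839 ÷ 214 → quotient 3, remainder 197
214 ÷ 197 → quotient 1, remainder 17
197 ÷ 17 → quotient 11, remainder 10
17 ÷ 10 → quotient 1, remainder 7
10 ÷ 7 → quotient 1, remainder 3
7 ÷ 3 → quotient 2, remainder 1
3 ÷ 1 → quotient 3, remainder 0

[8; 3, 1, 11, 1, 1, 2, 3]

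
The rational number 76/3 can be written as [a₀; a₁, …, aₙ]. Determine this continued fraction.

76 = 25·3 + 1, so a_0 = 25
3 = 3·1 + 0, so a_1 = 3

[25; 3]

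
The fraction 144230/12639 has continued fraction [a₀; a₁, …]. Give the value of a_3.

3

144230 = 11·12639 + 5201, so a_0 = 11
12639 = 2·5201 + 2237, so a_1 = 2
5201 = 2·2237 + 727, so a_2 = 2
2237 = 3·727 + 56, so a_3 = 3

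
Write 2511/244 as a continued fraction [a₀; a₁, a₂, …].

[10; 3, 2, 3, 2, 4]

2511 = 10·244 + 71, so a_0 = 10
244 = 3·71 + 31, so a_1 = 3
71 = 2·31 + 9, so a_2 = 2
31 = 3·9 + 4, so a_3 = 3
9 = 2·4 + 1, so a_4 = 2
4 = 4·1 + 0, so a_5 = 4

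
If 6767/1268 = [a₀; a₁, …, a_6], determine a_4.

Repeatedly divide and take the remainder:
⌊6767/1268⌋ = 5, remainder 427
⌊1268/427⌋ = 2, remainder 414
⌊427/414⌋ = 1, remainder 13
⌊414/13⌋ = 31, remainder 11
⌊13/11⌋ = 1, remainder 2

1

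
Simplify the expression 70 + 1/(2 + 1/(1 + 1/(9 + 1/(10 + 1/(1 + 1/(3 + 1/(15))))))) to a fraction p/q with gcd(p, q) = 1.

Start with 15.
3 + 1/(15/1) = 3 + 1/15 = 46/15
1 + 1/(46/15) = 1 + 15/46 = 61/46
10 + 1/(61/46) = 10 + 46/61 = 656/61
9 + 1/(656/61) = 9 + 61/656 = 5965/656
1 + 1/(5965/656) = 1 + 656/5965 = 6621/5965
2 + 1/(6621/5965) = 2 + 5965/6621 = 19207/6621
70 + 1/(19207/6621) = 70 + 6621/19207 = 1351111/19207

1351111/19207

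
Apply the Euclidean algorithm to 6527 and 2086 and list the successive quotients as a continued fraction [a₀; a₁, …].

[3; 7, 1, 3, 13, 5]

6527 ÷ 2086 → quotient 3, remainder 269
2086 ÷ 269 → quotient 7, remainder 203
269 ÷ 203 → quotient 1, remainder 66
203 ÷ 66 → quotient 3, remainder 5
66 ÷ 5 → quotient 13, remainder 1
5 ÷ 1 → quotient 5, remainder 0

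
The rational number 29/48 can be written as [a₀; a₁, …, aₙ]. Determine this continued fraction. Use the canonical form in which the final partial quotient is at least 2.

[0; 1, 1, 1, 1, 9]

Run the Euclidean algorithm, recording each quotient:
⌊29/48⌋ = 0, remainder 29
⌊48/29⌋ = 1, remainder 19
⌊29/19⌋ = 1, remainder 10
⌊19/10⌋ = 1, remainder 9
⌊10/9⌋ = 1, remainder 1
⌊9/1⌋ = 9, remainder 0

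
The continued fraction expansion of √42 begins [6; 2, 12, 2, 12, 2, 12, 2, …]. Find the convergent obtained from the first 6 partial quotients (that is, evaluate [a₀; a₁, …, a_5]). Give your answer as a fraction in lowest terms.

8749/1350

a_0 = 6: 6/1
a_1 = 2: 13/2
a_2 = 12: 162/25
a_3 = 2: 337/52
a_4 = 12: 4206/649
a_5 = 2: 8749/1350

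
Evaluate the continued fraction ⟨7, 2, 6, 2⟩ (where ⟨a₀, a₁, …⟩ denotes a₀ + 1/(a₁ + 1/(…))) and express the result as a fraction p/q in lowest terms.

209/28

a_0 = 7: 7/1
a_1 = 2: 15/2
a_2 = 6: 97/13
a_3 = 2: 209/28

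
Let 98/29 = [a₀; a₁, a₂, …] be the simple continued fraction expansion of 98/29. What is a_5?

Apply division with remainder until the remainder is 0:
98 ÷ 29 → quotient 3, remainder 11
29 ÷ 11 → quotient 2, remainder 7
11 ÷ 7 → quotient 1, remainder 4
7 ÷ 4 → quotient 1, remainder 3
4 ÷ 3 → quotient 1, remainder 1
3 ÷ 1 → quotient 3, remainder 0

3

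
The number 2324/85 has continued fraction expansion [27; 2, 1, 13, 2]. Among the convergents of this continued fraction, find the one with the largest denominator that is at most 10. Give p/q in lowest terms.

a_0 = 27: 27/1  (≤ bound)
a_1 = 2: 55/2  (≤ bound)
a_2 = 1: 82/3  (≤ bound)
a_3 = 13: 1121/41  (> 10, stop)

82/3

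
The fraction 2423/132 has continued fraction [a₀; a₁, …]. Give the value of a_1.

Repeatedly divide and take the remainder:
⌊2423/132⌋ = 18, remainder 47
⌊132/47⌋ = 2, remainder 38

2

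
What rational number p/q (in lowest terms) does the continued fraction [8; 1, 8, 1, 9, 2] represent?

1851/208

Use the convergent recurrence hₖ = aₖ·hₖ₋₁ + hₖ₋₂ (and likewise for the denominators kₖ):
a_0 = 8: 8/1
a_1 = 1: 9/1
a_2 = 8: 80/9
a_3 = 1: 89/10
a_4 = 9: 881/99
a_5 = 2: 1851/208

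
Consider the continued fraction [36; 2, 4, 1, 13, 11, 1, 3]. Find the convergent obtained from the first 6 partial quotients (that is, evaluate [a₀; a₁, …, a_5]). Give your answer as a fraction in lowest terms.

Start with 11.
13 + 1/(11/1) = 13 + 1/11 = 144/11
1 + 1/(144/11) = 1 + 11/144 = 155/144
4 + 1/(155/144) = 4 + 144/155 = 764/155
2 + 1/(764/155) = 2 + 155/764 = 1683/764
36 + 1/(1683/764) = 36 + 764/1683 = 61352/1683

61352/1683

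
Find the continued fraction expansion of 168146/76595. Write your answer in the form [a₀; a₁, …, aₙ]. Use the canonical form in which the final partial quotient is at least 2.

[2; 5, 8, 4, 6, 7, 10]

Repeatedly divide and take the remainder:
⌊168146/76595⌋ = 2, remainder 14956
⌊76595/14956⌋ = 5, remainder 1815
⌊14956/1815⌋ = 8, remainder 436
⌊1815/436⌋ = 4, remainder 71
⌊436/71⌋ = 6, remainder 10
⌊71/10⌋ = 7, remainder 1
⌊10/1⌋ = 10, remainder 0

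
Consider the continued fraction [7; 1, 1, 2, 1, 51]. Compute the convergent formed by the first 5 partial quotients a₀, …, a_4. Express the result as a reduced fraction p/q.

53/7

Starting at the tail and folding back:
Start with 1.
2 + 1/(1/1) = 2 + 1/1 = 3/1
1 + 1/(3/1) = 1 + 1/3 = 4/3
1 + 1/(4/3) = 1 + 3/4 = 7/4
7 + 1/(7/4) = 7 + 4/7 = 53/7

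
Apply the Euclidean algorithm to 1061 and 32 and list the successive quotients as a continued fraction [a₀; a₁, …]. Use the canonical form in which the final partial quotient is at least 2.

[33; 6, 2, 2]

1061 ÷ 32 → quotient 33, remainder 5
32 ÷ 5 → quotient 6, remainder 2
5 ÷ 2 → quotient 2, remainder 1
2 ÷ 1 → quotient 2, remainder 0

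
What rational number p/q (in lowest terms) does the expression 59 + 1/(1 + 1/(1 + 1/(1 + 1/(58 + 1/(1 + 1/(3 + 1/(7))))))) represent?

308467/5170

Start with 7.
3 + 1/(7/1) = 3 + 1/7 = 22/7
1 + 1/(22/7) = 1 + 7/22 = 29/22
58 + 1/(29/22) = 58 + 22/29 = 1704/29
1 + 1/(1704/29) = 1 + 29/1704 = 1733/1704
1 + 1/(1733/1704) = 1 + 1704/1733 = 3437/1733
1 + 1/(3437/1733) = 1 + 1733/3437 = 5170/3437
59 + 1/(5170/3437) = 59 + 3437/5170 = 308467/5170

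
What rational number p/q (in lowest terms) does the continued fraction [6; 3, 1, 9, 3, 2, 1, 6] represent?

Use the convergent recurrence hₖ = aₖ·hₖ₋₁ + hₖ₋₂ (and likewise for the denominators kₖ):
a_0 = 6: 6/1
a_1 = 3: 19/3
a_2 = 1: 25/4
a_3 = 9: 244/39
a_4 = 3: 757/121
a_5 = 2: 1758/281
a_6 = 1: 2515/402
a_7 = 6: 16848/2693

16848/2693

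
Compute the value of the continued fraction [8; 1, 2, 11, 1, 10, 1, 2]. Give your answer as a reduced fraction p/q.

Use the convergent recurrence hₖ = aₖ·hₖ₋₁ + hₖ₋₂ (and likewise for the denominators kₖ):
a_0 = 8: 8/1
a_1 = 1: 9/1
a_2 = 2: 26/3
a_3 = 11: 295/34
a_4 = 1: 321/37
a_5 = 10: 3505/404
a_6 = 1: 3826/441
a_7 = 2: 11157/1286

11157/1286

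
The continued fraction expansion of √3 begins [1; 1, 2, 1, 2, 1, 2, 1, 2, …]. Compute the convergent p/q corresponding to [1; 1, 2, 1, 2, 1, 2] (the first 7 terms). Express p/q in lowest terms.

71/41

a_0 = 1: 1/1
a_1 = 1: 2/1
a_2 = 2: 5/3
a_3 = 1: 7/4
a_4 = 2: 19/11
a_5 = 1: 26/15
a_6 = 2: 71/41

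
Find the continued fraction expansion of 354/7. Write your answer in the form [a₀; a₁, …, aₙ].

[50; 1, 1, 3]

Apply division with remainder until the remainder is 0:
354 ÷ 7 → quotient 50, remainder 4
7 ÷ 4 → quotient 1, remainder 3
4 ÷ 3 → quotient 1, remainder 1
3 ÷ 1 → quotient 3, remainder 0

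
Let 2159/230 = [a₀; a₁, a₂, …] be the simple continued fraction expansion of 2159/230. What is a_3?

Apply division with remainder until the remainder is 0:
⌊2159/230⌋ = 9, remainder 89
⌊230/89⌋ = 2, remainder 52
⌊89/52⌋ = 1, remainder 37
⌊52/37⌋ = 1, remainder 15

1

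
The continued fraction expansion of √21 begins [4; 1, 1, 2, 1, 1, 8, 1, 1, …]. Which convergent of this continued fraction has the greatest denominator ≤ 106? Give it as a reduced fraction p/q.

472/103

a_0 = 4: 4/1  (≤ bound)
a_1 = 1: 5/1  (≤ bound)
a_2 = 1: 9/2  (≤ bound)
a_3 = 2: 23/5  (≤ bound)
a_4 = 1: 32/7  (≤ bound)
a_5 = 1: 55/12  (≤ bound)
a_6 = 8: 472/103  (≤ bound)
a_7 = 1: 527/115  (> 106, stop)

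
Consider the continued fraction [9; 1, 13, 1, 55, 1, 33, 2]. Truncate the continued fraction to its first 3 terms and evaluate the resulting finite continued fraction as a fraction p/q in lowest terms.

Start with 13.
1 + 1/(13/1) = 1 + 1/13 = 14/13
9 + 1/(14/13) = 9 + 13/14 = 139/14

139/14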